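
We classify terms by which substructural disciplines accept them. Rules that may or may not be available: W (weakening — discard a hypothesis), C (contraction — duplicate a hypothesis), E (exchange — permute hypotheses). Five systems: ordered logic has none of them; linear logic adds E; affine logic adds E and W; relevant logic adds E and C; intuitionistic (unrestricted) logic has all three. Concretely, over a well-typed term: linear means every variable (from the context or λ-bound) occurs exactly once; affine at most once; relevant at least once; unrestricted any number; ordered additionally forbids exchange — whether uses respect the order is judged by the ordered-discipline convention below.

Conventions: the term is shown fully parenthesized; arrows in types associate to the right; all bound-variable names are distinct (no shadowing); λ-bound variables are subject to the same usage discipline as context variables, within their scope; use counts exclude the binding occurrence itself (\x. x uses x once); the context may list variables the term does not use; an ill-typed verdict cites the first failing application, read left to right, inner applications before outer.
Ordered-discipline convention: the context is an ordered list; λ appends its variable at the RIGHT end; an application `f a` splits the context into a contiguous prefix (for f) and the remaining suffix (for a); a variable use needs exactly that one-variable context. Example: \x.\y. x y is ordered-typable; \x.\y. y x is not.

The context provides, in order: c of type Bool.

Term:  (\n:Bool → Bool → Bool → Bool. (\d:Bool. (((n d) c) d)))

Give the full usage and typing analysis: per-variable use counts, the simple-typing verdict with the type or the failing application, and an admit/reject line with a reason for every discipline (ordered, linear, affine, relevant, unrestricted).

variable uses: c=1, n [bound]=1, d [bound]=2
order of uses: n, d, c, d
typing: well-typed — term : (Bool → Bool → Bool → Bool) → Bool → Bool
ordered: ✗ — d ×2 used more than once (contraction)
linear: ✗ — d ×2 used more than once (contraction)
affine: ✗ — d ×2 used more than once (contraction)
relevant: ✓ — at least one use each (c, n, d)
unrestricted: ✓ — well-typed at (Bool → Bool → Bool → Bool) → Bool → Bool; no restrictions here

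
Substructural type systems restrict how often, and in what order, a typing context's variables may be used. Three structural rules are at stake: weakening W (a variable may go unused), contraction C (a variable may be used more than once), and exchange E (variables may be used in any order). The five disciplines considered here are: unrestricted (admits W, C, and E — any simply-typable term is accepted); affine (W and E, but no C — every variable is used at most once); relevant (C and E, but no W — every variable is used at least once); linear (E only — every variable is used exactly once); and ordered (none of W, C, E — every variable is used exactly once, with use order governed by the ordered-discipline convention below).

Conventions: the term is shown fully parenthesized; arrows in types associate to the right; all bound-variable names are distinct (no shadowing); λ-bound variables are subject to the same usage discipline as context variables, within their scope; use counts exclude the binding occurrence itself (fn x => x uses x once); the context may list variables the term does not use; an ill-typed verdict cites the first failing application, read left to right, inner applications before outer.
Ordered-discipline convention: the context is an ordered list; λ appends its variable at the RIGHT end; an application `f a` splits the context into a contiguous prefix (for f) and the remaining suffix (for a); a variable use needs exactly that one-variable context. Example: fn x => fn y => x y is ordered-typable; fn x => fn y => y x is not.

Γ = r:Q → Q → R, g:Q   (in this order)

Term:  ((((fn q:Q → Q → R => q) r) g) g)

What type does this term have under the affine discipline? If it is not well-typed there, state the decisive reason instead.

not well-typed under affine — needs contraction — g ×2
usage: r=1, g=2, q [bound]=1
use order (left to right): q, r, g, g
typing: well-typed — term : R
all disciplines: ordered ✗ | linear ✗ | affine ✗ | relevant ✓ | unrestricted ✓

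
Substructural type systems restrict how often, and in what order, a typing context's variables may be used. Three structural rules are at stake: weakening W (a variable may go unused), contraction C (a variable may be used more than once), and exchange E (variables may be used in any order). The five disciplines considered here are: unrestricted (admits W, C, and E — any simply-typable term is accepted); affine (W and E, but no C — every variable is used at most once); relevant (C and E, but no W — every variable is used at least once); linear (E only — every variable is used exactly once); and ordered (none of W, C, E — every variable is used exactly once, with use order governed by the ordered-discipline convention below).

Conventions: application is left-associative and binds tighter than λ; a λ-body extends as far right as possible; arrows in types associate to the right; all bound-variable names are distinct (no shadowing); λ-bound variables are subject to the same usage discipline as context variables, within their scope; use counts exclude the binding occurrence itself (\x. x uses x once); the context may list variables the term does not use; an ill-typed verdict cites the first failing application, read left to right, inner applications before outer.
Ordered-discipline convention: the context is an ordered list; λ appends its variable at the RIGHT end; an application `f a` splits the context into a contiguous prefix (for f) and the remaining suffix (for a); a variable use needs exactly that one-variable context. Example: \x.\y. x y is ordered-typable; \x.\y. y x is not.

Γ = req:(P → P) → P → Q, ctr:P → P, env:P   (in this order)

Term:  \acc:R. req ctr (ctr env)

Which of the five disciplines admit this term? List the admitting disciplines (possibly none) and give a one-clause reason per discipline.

admitting disciplines: unrestricted
use counts: req ×1; ctr ×2; env ×1; acc (bound) ×0
order of uses: req, ctr, ctr, env
typing: well-typed — term : R → Q
ordered: ✗, ctr ×2 used more than once (contraction); needs weakening: acc unused
linear: ✗, ctr ×2 used more than once (contraction); needs weakening: acc unused
affine: ✗, ctr ×2 used more than once (contraction)
relevant: ✗, needs weakening: acc unused
unrestricted: ✓, well-typed at R → Q; no restrictions here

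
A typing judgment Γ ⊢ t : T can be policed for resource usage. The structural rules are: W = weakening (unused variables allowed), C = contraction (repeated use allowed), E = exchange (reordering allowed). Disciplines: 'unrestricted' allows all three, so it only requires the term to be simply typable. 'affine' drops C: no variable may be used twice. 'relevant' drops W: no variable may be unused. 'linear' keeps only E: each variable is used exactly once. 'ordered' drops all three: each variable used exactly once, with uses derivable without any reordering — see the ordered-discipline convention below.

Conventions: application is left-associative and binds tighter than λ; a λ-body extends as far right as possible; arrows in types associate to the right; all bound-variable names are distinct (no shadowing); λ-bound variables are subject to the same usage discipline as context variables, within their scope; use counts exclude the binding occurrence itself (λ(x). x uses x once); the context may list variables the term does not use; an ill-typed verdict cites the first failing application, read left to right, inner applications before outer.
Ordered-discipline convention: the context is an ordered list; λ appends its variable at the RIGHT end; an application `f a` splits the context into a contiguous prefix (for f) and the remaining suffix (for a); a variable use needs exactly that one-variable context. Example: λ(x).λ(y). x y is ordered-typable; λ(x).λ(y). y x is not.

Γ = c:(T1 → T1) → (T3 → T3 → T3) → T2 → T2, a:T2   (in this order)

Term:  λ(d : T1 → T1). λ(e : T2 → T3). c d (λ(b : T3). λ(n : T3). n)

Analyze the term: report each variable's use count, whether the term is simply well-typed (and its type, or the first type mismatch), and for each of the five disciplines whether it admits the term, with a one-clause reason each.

counts: c ×1, a ×0, d (bound) ×1, e (bound) ×0, b (bound) ×0, n (bound) ×1
use order (left to right): c, d, n
typing: ✓ — (T1 → T1) → (T2 → T3) → T2 → T2
ordered: ✗ — a, e, b left unused
linear: ✗ — a, e, b left unused
affine: ✓ — no duplicate uses among c, a, d, e, b, n
relevant: ✗ — a, e, b left unused
unrestricted: ✓ — type-checks ((T1 → T1) → (T2 → T3) → T2 → T2) and nothing is barred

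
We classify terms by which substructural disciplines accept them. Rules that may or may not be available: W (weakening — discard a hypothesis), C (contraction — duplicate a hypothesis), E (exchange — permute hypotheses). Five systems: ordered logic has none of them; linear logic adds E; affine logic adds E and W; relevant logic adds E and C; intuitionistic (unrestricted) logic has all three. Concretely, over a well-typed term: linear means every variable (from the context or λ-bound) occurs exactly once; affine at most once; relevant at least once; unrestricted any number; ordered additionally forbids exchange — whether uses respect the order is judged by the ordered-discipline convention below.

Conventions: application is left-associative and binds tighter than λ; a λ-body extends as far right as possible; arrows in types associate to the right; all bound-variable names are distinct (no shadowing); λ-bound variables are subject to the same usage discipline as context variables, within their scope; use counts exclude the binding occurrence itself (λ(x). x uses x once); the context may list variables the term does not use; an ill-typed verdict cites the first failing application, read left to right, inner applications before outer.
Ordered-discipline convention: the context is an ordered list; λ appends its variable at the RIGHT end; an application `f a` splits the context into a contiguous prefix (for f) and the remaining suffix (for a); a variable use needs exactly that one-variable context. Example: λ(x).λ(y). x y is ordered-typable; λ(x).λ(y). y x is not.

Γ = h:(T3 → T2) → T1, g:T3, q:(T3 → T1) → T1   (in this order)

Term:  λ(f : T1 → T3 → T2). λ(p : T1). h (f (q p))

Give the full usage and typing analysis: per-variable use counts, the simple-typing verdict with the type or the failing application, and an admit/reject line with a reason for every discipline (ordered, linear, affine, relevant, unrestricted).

counts: h ×1, g ×0, q ×1, f (bound) ×1, p (bound) ×1
uses in reading order: h, f, q, p
typing: ill-typed: argument of type T1 where T3 → T1 is required
ordered: ✗ — a type mismatch blocks all five
linear: ✗ — the type mismatch rejects it
affine: ✗ — not simply typable
relevant: ✗ — fails simple typing
unrestricted: ✗ — a type mismatch blocks all five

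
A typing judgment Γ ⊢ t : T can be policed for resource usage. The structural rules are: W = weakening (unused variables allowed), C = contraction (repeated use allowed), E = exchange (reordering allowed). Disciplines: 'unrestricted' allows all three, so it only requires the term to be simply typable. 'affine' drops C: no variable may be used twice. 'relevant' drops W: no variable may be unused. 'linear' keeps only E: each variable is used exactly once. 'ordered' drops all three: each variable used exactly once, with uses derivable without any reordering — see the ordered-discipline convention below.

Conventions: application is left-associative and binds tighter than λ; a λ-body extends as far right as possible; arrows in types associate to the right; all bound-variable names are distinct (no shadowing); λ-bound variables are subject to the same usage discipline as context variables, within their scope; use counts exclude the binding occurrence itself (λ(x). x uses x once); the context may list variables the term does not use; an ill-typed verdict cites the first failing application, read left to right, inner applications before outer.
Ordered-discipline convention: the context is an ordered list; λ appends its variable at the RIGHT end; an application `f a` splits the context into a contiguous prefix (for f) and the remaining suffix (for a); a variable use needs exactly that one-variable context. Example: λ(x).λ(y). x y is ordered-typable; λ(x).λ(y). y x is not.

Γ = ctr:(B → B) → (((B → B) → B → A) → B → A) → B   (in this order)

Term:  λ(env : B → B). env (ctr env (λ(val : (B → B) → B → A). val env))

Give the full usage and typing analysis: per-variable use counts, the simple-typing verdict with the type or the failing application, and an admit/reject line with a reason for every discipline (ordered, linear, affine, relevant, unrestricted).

counts: ctr: 1; env (bound): 3; val (bound): 1
uses in reading order: env, ctr, env, val, env
typing: ✓ — (B → B) → B
ordered ✗ (needs contraction — env ×3)
linear ✗ (needs contraction — env ×3)
affine ✗ (needs contraction — env ×3)
relevant ✓ (none of ctr, env, val goes unused)
unrestricted ✓ (well-typed at (B → B) → B; no restrictions here)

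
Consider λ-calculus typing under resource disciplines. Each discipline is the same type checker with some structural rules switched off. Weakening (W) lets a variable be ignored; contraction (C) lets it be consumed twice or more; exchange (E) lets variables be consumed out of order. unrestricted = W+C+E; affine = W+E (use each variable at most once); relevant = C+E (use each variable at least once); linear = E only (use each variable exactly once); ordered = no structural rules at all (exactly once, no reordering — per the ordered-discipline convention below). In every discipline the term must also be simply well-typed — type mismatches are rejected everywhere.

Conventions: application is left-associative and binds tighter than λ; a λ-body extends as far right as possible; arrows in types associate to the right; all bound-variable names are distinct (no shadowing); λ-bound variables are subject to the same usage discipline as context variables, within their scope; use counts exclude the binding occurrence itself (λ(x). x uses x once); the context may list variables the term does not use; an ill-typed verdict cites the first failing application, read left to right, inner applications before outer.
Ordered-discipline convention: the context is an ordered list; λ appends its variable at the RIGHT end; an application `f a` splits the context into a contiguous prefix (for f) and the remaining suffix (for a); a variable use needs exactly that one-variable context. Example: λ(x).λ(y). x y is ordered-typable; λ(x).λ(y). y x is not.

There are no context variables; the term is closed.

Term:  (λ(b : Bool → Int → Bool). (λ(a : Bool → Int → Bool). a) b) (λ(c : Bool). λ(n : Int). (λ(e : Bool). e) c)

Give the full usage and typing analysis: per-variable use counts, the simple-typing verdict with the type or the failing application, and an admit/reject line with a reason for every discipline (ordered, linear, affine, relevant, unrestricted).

usage: b (bound): 1×; a (bound): 1×; c (bound): 1×; n (bound): 0×; e (bound): 1×
use order (left to right): a, b, e, c
typing: well-typed at Bool → Int → Bool
ordered ✗ (needs weakening: n unused)
linear ✗ (needs weakening: n unused)
affine ✓ (b, a, c, n, e: no repeats, contraction unneeded)
relevant ✗ (needs weakening: n unused)
unrestricted ✓ (typability at Bool → Int → Bool is all that's needed)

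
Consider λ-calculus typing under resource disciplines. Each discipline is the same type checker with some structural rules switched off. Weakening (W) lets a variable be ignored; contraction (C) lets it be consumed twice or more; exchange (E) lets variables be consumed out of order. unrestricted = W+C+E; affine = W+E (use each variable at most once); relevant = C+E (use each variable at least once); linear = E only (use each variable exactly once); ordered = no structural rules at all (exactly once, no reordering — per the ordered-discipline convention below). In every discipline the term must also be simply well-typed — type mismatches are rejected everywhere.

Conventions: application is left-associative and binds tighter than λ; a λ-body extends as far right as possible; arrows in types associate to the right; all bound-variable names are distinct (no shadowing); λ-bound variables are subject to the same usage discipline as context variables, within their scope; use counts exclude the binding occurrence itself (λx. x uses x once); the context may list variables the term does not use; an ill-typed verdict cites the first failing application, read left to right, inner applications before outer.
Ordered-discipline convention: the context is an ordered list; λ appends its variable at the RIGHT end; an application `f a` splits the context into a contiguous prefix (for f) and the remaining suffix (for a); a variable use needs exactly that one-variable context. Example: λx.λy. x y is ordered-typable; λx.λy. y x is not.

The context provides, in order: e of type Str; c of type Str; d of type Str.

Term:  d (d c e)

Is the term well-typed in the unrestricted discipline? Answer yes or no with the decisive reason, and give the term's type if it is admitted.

no — a type mismatch blocks all five
counts: e: 1×, c: 1×, d: 2×
uses in reading order: d, d, c, e
typing: ill-typed: non-function type Str applied to an argument
summary: ordered ✗ · linear ✗ · affine ✗ · relevant ✗ · unrestricted ✗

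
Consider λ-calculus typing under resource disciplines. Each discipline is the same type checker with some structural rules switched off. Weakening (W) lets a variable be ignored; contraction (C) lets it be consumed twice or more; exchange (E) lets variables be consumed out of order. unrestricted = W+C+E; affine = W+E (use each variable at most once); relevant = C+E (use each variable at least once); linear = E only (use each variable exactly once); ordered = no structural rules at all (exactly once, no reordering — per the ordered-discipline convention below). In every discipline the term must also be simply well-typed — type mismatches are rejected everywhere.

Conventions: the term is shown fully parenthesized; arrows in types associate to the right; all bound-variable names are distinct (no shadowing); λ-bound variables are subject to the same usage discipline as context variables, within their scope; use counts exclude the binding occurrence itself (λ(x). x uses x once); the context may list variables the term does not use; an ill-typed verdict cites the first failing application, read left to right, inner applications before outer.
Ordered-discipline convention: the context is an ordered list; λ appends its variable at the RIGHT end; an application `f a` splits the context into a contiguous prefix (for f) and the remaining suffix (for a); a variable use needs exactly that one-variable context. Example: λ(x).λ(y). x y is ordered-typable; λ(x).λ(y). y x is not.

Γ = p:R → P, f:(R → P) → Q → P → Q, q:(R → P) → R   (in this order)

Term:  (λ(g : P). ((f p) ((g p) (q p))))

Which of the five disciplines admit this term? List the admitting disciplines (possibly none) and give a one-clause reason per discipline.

admitted in: none
use counts: p=3, f=1, q=1, g [bound]=1
use order (left to right): f, p, g, p, q, p
typing: ill-typed: non-arrow in function slot: P
ordered: ✗, fails simple typing
linear: ✗, a type mismatch blocks all five
affine: ✗, the type mismatch rejects it
relevant: ✗, not simply typable
unrestricted: ✗, fails simple typing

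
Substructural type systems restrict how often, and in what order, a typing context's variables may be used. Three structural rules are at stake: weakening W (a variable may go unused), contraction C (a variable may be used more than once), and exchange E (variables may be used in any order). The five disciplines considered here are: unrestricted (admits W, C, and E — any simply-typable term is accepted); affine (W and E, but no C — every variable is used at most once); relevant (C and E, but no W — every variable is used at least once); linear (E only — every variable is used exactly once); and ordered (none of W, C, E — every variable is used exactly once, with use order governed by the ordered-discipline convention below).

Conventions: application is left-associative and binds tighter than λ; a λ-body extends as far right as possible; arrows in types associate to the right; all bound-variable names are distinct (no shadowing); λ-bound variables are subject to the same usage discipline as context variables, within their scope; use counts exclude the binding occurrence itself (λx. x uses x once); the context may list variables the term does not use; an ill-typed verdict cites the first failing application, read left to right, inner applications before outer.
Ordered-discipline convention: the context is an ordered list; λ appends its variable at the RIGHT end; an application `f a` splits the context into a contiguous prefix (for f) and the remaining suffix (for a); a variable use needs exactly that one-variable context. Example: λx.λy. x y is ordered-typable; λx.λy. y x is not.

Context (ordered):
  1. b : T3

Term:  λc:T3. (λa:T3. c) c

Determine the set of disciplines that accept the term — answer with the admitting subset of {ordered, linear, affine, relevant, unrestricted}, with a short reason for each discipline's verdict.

admitted in: unrestricted
usage: b ×0, c (λ-bound) ×2, a (λ-bound) ×0
use order (left to right): c, c
typing: well-typed — term : T3 → T3
ordered: ✗, uses contraction: c ×2; unused: b, a — weakening required
linear: ✗, uses contraction: c ×2; unused: b, a — weakening required
affine: ✗, uses contraction: c ×2
relevant: ✗, unused: b, a — weakening required
unrestricted: ✓, well-typed at T3 → T3; no restrictions here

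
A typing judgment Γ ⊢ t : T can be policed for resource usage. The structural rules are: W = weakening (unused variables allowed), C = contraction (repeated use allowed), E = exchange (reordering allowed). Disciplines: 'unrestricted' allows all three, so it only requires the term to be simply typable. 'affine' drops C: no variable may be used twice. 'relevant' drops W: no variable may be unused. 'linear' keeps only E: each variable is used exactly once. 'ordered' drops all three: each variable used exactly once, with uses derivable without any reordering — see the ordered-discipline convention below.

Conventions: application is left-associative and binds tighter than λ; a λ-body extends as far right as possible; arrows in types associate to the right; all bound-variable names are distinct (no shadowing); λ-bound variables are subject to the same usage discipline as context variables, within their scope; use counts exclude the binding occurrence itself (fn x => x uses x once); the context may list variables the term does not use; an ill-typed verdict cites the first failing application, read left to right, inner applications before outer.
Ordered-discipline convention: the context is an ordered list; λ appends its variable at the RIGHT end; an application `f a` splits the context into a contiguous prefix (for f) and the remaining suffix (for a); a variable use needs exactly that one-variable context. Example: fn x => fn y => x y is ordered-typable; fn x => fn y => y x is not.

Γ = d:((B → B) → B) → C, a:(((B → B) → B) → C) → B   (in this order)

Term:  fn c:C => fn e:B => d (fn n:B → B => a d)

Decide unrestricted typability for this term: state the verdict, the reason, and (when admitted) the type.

yes — well-typed at C → B → C; no restrictions here; term : C → B → C
use counts: d ×2; a ×1; c (bound) ×0; e (bound) ×0; n (bound) ×0
left-to-right use order: d, a, d
typing: ✓ — C → B → C
summary: ordered ✗; linear ✗; affine ✗; relevant ✗; unrestricted ✓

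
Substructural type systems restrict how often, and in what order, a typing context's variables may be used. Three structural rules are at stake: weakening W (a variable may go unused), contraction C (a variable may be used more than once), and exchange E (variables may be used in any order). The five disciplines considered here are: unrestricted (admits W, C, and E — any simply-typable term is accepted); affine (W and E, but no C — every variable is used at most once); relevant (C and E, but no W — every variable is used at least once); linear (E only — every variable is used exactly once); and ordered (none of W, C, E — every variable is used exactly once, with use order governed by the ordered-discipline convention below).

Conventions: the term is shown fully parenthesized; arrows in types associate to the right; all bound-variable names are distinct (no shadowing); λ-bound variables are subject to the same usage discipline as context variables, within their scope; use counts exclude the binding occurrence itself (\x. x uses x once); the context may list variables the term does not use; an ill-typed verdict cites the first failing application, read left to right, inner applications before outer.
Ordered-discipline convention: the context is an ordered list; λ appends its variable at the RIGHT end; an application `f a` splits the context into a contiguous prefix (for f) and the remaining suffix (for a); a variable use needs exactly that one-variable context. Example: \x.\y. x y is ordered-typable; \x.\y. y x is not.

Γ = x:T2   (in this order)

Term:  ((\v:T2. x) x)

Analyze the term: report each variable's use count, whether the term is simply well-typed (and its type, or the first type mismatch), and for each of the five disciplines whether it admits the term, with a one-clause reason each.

variable uses: x: 2; v (bound): 0
order of uses: x, x
typing: well-typed at T2
ordered: ✗, needs contraction — x ×2; unused: v — weakening required
linear: ✗, needs contraction — x ×2; unused: v — weakening required
affine: ✗, needs contraction — x ×2
relevant: ✗, unused: v — weakening required
unrestricted: ✓, type-checks (T2) and nothing is barred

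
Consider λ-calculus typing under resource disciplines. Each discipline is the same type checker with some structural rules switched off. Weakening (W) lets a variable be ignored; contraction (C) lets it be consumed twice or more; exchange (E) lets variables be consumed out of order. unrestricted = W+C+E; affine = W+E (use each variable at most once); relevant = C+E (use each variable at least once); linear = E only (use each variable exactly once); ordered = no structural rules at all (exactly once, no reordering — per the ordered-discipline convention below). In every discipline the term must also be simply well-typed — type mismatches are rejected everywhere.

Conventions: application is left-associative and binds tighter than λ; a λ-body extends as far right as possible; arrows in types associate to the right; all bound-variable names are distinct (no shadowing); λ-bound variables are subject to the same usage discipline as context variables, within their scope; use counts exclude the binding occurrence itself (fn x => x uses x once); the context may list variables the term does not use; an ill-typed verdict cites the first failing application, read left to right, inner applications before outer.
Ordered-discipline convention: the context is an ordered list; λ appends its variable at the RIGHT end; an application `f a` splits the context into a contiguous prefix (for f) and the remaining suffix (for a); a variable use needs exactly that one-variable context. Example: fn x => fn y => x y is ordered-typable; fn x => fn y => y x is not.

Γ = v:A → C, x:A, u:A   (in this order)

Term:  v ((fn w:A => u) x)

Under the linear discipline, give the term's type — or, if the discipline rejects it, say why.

not well-typed under linear — needs weakening: w unused
usage: v ×1, x ×1, u ×1, w (λ-bound) ×0
left-to-right use order: v, u, x
typing: well-typed at C
all disciplines: ordered ✗ | linear ✗ | affine ✓ | relevant ✗ | unrestricted ✓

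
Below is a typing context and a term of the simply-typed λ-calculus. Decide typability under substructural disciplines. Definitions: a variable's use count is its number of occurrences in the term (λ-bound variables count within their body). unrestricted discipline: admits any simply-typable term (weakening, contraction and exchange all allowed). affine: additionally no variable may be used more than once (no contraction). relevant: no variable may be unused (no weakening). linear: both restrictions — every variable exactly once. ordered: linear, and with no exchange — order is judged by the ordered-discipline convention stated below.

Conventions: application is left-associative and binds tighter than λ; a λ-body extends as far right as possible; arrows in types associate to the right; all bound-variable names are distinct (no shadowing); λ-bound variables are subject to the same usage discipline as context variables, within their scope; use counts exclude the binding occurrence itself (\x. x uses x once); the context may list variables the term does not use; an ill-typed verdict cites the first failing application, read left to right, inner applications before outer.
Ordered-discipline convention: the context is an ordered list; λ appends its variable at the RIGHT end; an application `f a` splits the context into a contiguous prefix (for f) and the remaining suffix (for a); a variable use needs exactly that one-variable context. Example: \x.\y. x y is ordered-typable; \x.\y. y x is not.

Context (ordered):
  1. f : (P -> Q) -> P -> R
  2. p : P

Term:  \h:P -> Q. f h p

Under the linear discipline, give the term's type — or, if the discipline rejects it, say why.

term : (P -> Q) -> R
counts: f ×1, p ×1, h (λ-bound) ×1
left-to-right use order: f, h, p
typing: ✓ — (P -> Q) -> R
across the five disciplines: ordered ✗; linear ✓; affine ✓; relevant ✓; unrestricted ✓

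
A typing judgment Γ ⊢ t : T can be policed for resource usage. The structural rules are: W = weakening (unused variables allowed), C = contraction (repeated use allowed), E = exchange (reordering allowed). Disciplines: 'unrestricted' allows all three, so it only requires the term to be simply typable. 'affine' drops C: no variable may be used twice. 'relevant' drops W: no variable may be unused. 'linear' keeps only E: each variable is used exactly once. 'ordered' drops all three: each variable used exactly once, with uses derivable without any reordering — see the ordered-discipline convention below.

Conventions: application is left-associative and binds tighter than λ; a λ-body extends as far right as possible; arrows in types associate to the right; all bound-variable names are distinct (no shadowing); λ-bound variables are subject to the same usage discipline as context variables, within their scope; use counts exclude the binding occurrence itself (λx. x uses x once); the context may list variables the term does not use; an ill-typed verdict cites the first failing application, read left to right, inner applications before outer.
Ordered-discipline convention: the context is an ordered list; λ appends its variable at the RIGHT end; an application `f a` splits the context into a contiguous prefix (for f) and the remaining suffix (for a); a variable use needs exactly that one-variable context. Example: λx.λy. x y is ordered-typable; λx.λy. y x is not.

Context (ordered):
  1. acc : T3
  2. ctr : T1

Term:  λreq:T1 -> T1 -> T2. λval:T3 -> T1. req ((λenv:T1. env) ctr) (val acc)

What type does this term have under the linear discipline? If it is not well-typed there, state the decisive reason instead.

term : (T1 -> T1 -> T2) -> (T3 -> T1) -> T2
use counts: acc=1, ctr=1, req (bound)=1, val (bound)=1, env (bound)=1
left-to-right use order: req, env, ctr, val, acc
typing: well-typed at (T1 -> T1 -> T2) -> (T3 -> T1) -> T2
across the five disciplines: ordered ✗ | linear ✓ | affine ✓ | relevant ✓ | unrestricted ✓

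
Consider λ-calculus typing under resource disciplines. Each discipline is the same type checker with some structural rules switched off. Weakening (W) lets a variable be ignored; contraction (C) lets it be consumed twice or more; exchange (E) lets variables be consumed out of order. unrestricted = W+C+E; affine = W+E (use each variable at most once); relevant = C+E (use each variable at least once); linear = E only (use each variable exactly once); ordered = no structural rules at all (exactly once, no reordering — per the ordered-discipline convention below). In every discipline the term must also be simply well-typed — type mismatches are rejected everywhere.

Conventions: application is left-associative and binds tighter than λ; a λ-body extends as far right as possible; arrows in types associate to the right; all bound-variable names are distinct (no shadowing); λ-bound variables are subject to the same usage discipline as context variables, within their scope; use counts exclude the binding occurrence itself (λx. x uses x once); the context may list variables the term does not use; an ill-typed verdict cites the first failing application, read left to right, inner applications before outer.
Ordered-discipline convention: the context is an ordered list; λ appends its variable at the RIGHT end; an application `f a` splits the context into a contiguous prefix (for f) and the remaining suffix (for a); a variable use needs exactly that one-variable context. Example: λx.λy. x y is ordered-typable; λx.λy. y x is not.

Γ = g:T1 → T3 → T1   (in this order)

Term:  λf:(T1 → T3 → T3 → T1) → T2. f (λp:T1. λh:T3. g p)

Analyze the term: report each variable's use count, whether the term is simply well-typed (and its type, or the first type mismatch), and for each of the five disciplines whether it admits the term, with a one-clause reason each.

variable uses: g=1, f [bound]=1, p [bound]=1, h [bound]=0
order of uses: f, g, p
typing: well-typed at ((T1 → T3 → T3 → T1) → T2) → T2
ordered ✗ (h left unused)
linear ✗ (h left unused)
affine ✓ (g, f, p, h: no repeats, contraction unneeded)
relevant ✗ (h left unused)
unrestricted ✓ (simply typable at ((T1 → T3 → T3 → T1) → T2) → T2; W, C, E all held)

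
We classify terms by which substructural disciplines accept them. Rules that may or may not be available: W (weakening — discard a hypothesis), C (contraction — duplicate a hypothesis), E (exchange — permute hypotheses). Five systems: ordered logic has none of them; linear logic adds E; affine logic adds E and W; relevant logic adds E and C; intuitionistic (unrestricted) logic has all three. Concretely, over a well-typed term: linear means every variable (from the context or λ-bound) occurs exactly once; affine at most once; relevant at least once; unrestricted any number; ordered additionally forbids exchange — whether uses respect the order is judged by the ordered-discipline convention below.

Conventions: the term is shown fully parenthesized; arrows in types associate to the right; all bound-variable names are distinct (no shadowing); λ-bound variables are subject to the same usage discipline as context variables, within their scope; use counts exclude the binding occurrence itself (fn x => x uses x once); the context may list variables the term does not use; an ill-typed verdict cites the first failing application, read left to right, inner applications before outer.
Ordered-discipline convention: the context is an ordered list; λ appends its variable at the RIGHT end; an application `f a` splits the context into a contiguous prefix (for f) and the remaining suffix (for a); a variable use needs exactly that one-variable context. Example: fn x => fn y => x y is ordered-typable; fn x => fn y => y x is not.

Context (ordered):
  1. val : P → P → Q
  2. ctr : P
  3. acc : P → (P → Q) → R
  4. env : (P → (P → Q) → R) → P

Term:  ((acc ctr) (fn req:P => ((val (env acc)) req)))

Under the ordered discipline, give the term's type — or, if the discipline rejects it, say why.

not well-typed under ordered — uses contraction: acc ×2
use counts: val=1; ctr=1; acc=2; env=1; req (bound)=1
use order (left to right): acc, ctr, val, env, acc, req
typing: well-typed at R
summary: ordered ✗; linear ✗; affine ✗; relevant ✓; unrestricted ✓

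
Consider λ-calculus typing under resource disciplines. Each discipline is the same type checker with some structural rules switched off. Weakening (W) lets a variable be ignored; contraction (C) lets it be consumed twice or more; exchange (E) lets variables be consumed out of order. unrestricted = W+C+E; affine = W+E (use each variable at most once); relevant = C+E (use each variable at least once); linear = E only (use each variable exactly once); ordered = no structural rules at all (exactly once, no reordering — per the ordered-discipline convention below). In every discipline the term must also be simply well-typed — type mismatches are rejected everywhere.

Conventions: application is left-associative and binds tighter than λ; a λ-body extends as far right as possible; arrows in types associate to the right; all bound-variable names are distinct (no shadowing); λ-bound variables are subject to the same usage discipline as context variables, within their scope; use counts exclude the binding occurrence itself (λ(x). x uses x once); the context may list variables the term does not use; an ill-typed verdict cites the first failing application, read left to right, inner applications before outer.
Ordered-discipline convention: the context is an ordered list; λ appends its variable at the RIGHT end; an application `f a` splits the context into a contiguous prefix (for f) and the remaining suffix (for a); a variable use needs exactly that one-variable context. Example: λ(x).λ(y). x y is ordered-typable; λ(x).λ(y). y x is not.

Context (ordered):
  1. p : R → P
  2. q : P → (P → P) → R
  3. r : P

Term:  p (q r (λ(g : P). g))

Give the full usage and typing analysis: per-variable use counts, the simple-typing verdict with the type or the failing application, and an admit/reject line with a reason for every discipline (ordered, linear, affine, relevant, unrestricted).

variable uses: p=1, q=1, r=1, g (λ-bound)=1
order of uses: p, q, r, g
typing: well-typed at P
ordered: ✓ — p, q, r, g once each; derivable with no W/C/E
linear: ✓ — p, q, r, g: one use apiece
affine: ✓ — at most one use each (p, q, r, g)
relevant: ✓ — p, q, r, g: all used, weakening unneeded
unrestricted: ✓ — simply typable at P; W, C, E all held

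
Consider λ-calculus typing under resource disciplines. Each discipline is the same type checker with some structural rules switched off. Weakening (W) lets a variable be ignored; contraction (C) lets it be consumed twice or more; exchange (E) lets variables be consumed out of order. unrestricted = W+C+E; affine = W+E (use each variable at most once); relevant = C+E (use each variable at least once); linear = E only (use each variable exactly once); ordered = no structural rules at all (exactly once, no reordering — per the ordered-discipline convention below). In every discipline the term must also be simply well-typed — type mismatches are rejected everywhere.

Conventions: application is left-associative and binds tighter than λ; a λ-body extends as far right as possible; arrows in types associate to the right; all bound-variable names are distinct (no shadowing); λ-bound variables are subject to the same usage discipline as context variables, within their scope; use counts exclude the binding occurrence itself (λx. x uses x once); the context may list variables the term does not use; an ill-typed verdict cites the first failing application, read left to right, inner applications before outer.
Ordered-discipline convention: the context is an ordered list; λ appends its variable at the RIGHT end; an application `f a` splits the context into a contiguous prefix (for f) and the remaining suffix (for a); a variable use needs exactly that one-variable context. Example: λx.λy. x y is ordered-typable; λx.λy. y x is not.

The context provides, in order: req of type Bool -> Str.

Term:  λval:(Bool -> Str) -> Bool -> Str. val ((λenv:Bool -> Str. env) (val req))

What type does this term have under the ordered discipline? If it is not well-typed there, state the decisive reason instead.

not well-typed under ordered — uses contraction: val ×2
counts: req: 1; val [bound]: 2; env [bound]: 1
uses in reading order: val, env, val, req
typing: the term checks, with type ((Bool -> Str) -> Bool -> Str) -> Bool -> Str
summary: ordered ✗, linear ✗, affine ✗, relevant ✓, unrestricted ✓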